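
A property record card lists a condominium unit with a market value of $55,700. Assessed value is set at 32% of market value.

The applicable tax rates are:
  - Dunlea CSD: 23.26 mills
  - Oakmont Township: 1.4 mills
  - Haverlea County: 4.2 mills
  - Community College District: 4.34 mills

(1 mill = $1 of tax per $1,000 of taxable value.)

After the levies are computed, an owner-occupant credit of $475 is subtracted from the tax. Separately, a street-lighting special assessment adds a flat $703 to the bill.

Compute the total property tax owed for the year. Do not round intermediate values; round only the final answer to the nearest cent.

Assessed value = $55,700 × 0.32 = $17,824
Dunlea CSD: $17,824 × 0.02326 = $414.58624
Oakmont Township: $17,824 × 0.0014 = $24.9536
Haverlea County: $17,824 × 0.0042 = $74.8608
Community College District: $17,824 × 0.00434 = $77.35616
Levies subtotal = $591.7568
After credit = $591.7568 − $475 = $116.7568
Total = $116.7568 + $703 = $819.7568

$819.76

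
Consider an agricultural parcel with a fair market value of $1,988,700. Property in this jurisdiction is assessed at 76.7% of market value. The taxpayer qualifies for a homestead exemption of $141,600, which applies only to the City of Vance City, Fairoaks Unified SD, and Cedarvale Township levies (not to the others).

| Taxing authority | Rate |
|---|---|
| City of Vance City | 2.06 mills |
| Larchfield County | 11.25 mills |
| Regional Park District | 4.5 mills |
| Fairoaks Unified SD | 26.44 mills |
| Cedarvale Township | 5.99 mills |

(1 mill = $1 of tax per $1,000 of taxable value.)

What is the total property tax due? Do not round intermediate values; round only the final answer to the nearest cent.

$71,748.94

Assessed value = $1,988,700 × 0.767 = $1,525,332.9
City of Vance City: ($1,525,332.9 − $141,600) × 0.00206 = $1,383,732.9 × 0.00206 = $2,850.489774
Larchfield County: $1,525,332.9 × 0.01125 = $17,159.995125
Regional Park District: $1,525,332.9 × 0.0045 = $6,863.99805
Fairoaks Unified SD: ($1,525,332.9 − $141,600) × 0.02644 = $1,383,732.9 × 0.02644 = $36,585.897876
Cedarvale Township: ($1,525,332.9 − $141,600) × 0.00599 = $1,383,732.9 × 0.00599 = $8,288.560071
Total = $71,748.940896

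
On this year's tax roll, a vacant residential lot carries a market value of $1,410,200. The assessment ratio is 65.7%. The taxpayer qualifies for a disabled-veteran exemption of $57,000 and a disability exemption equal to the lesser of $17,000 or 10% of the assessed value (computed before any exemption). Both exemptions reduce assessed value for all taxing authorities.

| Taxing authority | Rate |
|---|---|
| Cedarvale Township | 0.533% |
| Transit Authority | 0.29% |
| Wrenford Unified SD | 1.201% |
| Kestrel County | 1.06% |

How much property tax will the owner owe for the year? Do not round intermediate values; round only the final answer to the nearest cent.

Assessed value = $1,410,200 × 0.657 = $926,501.4
Disability exemption = min($17,000, 10% × $926,501.4) = min($17,000, $92,650.14) = $17,000 (dollar cap binds)
Taxable value = $926,501.4 − $57,000 − $17,000 = $852,501.4
Cedarvale Township: $852,501.4 × 0.00533 = $4,543.832462
Transit Authority: $852,501.4 × 0.0029 = $2,472.25406
Wrenford Unified SD: $852,501.4 × 0.01201 = $10,238.541814
Kestrel County: $852,501.4 × 0.0106 = $9,036.51484
Total = $26,291.143176

$26,291.14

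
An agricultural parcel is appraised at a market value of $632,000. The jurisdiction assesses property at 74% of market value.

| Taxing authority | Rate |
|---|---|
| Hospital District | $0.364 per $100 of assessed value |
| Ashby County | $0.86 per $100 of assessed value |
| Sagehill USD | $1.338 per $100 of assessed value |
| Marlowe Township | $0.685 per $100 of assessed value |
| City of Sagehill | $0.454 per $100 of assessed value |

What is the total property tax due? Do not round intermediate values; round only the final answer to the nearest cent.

Assessed value = $632,000 × 0.74 = $467,680
Hospital District: $467,680 × 0.00364 = $1,702.3552
Ashby County: $467,680 × 0.0086 = $4,022.048
Sagehill USD: $467,680 × 0.01338 = $6,257.5584
Marlowe Township: $467,680 × 0.00685 = $3,203.608
City of Sagehill: $467,680 × 0.00454 = $2,123.2672
Total = $1,702.3552 + $4,022.048 + $6,257.5584 + $3,203.608 + $2,123.2672 = $17,308.8368

$17,308.84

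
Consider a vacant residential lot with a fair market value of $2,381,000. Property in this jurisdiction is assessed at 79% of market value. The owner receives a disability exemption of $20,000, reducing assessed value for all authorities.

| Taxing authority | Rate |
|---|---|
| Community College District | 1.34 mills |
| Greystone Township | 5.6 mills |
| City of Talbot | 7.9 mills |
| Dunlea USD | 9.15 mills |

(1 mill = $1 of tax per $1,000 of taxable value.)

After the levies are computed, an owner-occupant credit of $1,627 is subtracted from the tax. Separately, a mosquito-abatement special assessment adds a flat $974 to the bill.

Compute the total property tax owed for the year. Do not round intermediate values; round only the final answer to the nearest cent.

Assessed value = $2,381,000 × 0.79 = $1,880,990
Taxable value = $1,880,990 − $20,000 = $1,860,990
Community College District: $1,860,990 × 0.00134 = $2,493.7266
Greystone Township: $1,860,990 × 0.0056 = $10,421.544
City of Talbot: $1,860,990 × 0.0079 = $14,701.821
Dunlea USD: $1,860,990 × 0.00915 = $17,028.0585
Levies subtotal = $44,645.1501
After credit = $44,645.1501 − $1,627 = $43,018.1501
Total = $43,018.1501 + $974 = $43,992.1501

$43,992.15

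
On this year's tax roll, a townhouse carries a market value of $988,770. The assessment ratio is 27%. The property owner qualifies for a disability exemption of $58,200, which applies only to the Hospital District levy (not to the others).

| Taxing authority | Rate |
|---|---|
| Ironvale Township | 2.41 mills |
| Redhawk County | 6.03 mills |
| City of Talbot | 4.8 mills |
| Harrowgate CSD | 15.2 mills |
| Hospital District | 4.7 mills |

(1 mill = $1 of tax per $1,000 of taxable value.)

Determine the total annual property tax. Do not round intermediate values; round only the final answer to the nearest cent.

$8,573.78

Assessed value = $988,770 × 0.27 = $266,967.9
Ironvale Township: $266,967.9 × 0.00241 = $643.392639
Redhawk County: $266,967.9 × 0.00603 = $1,609.816437
City of Talbot: $266,967.9 × 0.0048 = $1,281.44592
Harrowgate CSD: $266,967.9 × 0.0152 = $4,057.91208
Hospital District: ($266,967.9 − $58,200) × 0.0047 = $208,767.9 × 0.0047 = $981.20913
Total = $8,573.776206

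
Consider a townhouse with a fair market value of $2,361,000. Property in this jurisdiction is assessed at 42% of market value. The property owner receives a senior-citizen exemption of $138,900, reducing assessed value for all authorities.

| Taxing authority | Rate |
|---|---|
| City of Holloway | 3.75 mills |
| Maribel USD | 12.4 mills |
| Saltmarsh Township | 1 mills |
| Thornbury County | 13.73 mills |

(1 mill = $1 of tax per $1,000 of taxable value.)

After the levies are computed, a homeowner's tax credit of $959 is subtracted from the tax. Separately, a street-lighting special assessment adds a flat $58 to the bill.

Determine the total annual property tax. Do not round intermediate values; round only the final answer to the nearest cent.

$25,430.99

Assessed value = $2,361,000 × 0.42 = $991,620
Taxable value = $991,620 − $138,900 = $852,720
City of Holloway: $852,720 × 0.00375 = $3,197.7
Maribel USD: $852,720 × 0.0124 = $10,573.728
Saltmarsh Township: $852,720 × 0.001 = $852.72
Thornbury County: $852,720 × 0.01373 = $11,707.8456
Levies subtotal = $26,331.9936
After credit = $26,331.9936 − $959 = $25,372.9936
Total = $25,372.9936 + $58 = $25,430.9936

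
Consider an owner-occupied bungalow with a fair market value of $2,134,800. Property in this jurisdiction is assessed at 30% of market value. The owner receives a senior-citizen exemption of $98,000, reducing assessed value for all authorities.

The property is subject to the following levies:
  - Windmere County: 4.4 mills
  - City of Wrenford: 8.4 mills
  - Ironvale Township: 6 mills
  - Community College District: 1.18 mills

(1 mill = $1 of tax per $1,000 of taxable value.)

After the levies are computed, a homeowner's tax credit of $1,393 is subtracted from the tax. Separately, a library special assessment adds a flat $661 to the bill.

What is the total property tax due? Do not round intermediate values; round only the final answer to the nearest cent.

$10,105.95

Assessed value = $2,134,800 × 0.3 = $640,440
Taxable value = $640,440 − $98,000 = $542,440
Windmere County: $542,440 × 0.0044 = $2,386.736
City of Wrenford: $542,440 × 0.0084 = $4,556.496
Ironvale Township: $542,440 × 0.006 = $3,254.64
Community College District: $542,440 × 0.00118 = $640.0792
Levies subtotal = $10,837.9512
After credit = $10,837.9512 − $1,393 = $9,444.9512
Total = $9,444.9512 + $661 = $10,105.9512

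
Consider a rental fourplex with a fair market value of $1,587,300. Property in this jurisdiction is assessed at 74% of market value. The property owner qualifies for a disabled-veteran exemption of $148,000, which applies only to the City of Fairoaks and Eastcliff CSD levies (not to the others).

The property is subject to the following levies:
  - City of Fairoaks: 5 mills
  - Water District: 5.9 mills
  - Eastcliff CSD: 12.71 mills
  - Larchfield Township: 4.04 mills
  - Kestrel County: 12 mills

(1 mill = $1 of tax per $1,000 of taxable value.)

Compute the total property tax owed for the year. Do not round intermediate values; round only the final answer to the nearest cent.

Assessed value = $1,587,300 × 0.74 = $1,174,602
City of Fairoaks: ($1,174,602 − $148,000) × 0.005 = $1,026,602 × 0.005 = $5,133.01
Water District: $1,174,602 × 0.0059 = $6,930.1518
Eastcliff CSD: ($1,174,602 − $148,000) × 0.01271 = $1,026,602 × 0.01271 = $13,048.11142
Larchfield Township: $1,174,602 × 0.00404 = $4,745.39208
Kestrel County: $1,174,602 × 0.012 = $14,095.224
Total = $43,951.8893

$43,951.89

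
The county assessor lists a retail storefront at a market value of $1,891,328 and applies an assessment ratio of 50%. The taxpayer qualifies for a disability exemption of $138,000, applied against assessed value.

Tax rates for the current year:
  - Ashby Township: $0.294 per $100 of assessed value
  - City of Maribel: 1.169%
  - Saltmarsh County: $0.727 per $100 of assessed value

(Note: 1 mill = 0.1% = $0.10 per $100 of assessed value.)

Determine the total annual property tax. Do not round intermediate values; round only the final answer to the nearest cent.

Assessed value = $1,891,328 × 0.5 = $945,664
Taxable value = $945,664 − $138,000 = $807,664
Ashby Township: $807,664 × 0.00294 = $2,374.53216
City of Maribel: $807,664 × 0.01169 = $9,441.59216
Saltmarsh County: $807,664 × 0.00727 = $5,871.71728
Total = $17,687.8416

$17,687.84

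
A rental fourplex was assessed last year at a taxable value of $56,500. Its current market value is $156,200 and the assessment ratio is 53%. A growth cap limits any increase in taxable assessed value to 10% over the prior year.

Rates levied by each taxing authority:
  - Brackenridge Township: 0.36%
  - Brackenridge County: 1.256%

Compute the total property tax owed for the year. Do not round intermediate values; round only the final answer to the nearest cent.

$1,004.34

Uncapped assessed value = $156,200 × 0.53 = $82,786
Cap limit = $56,500 × 1.1 = $62,150
Taxable assessed value = min($82,786, $62,150) = $62,150 (cap binds)
Brackenridge Township: $62,150 × 0.0036 = $223.74
Brackenridge County: $62,150 × 0.01256 = $780.604
Total = $1,004.344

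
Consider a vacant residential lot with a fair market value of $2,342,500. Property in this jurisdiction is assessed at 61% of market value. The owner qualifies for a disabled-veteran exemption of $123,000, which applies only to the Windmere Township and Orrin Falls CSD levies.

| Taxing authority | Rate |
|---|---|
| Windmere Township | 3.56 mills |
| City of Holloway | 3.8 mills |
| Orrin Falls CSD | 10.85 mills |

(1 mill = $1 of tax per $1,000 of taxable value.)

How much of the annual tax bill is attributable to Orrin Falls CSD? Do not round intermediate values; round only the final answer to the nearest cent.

$14,169.29

Assessed value = $2,342,500 × 0.61 = $1,428,925
Orrin Falls CSD taxable value = $1,428,925 − $123,000 = $1,305,925
Orrin Falls CSD levy = $1,305,925 × 0.01085 = $14,169.28625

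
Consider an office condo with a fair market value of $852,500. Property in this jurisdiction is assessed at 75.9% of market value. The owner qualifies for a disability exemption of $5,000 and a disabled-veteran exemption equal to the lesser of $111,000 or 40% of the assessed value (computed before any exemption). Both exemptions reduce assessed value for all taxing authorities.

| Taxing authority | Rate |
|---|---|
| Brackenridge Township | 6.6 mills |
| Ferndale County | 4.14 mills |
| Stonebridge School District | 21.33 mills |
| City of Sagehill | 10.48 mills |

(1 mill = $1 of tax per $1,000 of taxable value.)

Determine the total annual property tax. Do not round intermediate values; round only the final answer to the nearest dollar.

$22,596

Assessed value = $852,500 × 0.759 = $647,047.5
Disabled-veteran exemption = min($111,000, 40% × $647,047.5) = min($111,000, $258,819) = $111,000 (dollar cap binds)
Taxable value = $647,047.5 − $5,000 − $111,000 = $531,047.5
Brackenridge Township: $531,047.5 × 0.0066 = $3,504.9135
Ferndale County: $531,047.5 × 0.00414 = $2,198.53665
Stonebridge School District: $531,047.5 × 0.02133 = $11,327.243175
City of Sagehill: $531,047.5 × 0.01048 = $5,565.3778
Total = $22,596.071125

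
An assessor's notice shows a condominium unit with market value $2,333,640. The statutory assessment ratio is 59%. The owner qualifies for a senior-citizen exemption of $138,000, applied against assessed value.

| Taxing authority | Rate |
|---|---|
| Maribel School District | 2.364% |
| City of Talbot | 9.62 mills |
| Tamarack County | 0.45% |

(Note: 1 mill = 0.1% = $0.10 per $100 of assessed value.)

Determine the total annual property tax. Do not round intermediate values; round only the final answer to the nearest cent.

Assessed value = $2,333,640 × 0.59 = $1,376,847.6
Taxable value = $1,376,847.6 − $138,000 = $1,238,847.6
Maribel School District: $1,238,847.6 × 0.02364 = $29,286.357264
City of Talbot: $1,238,847.6 × 0.00962 = $11,917.713912
Tamarack County: $1,238,847.6 × 0.0045 = $5,574.8142
Total = $46,778.885376

$46,778.89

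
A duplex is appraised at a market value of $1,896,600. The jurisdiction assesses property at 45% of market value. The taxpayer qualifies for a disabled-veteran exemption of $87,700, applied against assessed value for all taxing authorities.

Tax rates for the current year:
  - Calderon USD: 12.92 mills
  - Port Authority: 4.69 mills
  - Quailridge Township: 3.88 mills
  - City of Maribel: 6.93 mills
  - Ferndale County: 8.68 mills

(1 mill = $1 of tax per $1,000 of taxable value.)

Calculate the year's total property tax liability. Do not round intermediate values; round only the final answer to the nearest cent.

Assessed value = $1,896,600 × 0.45 = $853,470
Taxable value = $853,470 − $87,700 = $765,770
Calderon USD: $765,770 × 0.01292 = $9,893.7484
Port Authority: $765,770 × 0.00469 = $3,591.4613
Quailridge Township: $765,770 × 0.00388 = $2,971.1876
City of Maribel: $765,770 × 0.00693 = $5,306.7861
Ferndale County: $765,770 × 0.00868 = $6,646.8836
Total = $9,893.7484 + $3,591.4613 + $2,971.1876 + $5,306.7861 + $6,646.8836 = $28,410.067

$28,410.07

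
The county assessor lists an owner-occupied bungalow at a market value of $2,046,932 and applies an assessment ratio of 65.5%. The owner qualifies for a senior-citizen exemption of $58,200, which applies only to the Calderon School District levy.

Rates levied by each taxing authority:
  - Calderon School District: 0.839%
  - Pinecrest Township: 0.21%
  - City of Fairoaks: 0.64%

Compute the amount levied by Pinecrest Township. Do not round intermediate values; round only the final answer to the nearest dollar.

Assessed value = $2,046,932 × 0.655 = $1,340,740.46
Pinecrest Township taxable value = $1,340,740.46 (exemption does not apply)
Pinecrest Township levy = $1,340,740.46 × 0.0021 = $2,815.554966

$2,816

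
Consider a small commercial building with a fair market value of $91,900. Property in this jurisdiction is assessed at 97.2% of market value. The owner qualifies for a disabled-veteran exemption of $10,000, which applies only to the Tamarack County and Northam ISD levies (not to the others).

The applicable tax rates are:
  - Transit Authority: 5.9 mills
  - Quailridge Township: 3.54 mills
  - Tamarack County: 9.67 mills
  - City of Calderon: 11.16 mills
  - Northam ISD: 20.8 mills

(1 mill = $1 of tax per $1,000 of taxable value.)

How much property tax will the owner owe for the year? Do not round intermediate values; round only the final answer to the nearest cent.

$4,257.22

Assessed value = $91,900 × 0.972 = $89,326.8
Transit Authority: $89,326.8 × 0.0059 = $527.02812
Quailridge Township: $89,326.8 × 0.00354 = $316.216872
Tamarack County: ($89,326.8 − $10,000) × 0.00967 = $79,326.8 × 0.00967 = $767.090156
City of Calderon: $89,326.8 × 0.01116 = $996.887088
Northam ISD: ($89,326.8 − $10,000) × 0.0208 = $79,326.8 × 0.0208 = $1,649.99744
Total = $4,257.219676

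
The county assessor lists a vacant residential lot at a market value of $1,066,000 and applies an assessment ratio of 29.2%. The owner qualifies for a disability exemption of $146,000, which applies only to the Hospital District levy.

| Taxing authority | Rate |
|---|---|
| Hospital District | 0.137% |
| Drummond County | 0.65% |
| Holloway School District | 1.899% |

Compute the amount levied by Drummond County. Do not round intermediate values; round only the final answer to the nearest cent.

$2,023.27

Assessed value = $1,066,000 × 0.292 = $311,272
Drummond County taxable value = $311,272 (exemption does not apply)
Drummond County levy = $311,272 × 0.0065 = $2,023.268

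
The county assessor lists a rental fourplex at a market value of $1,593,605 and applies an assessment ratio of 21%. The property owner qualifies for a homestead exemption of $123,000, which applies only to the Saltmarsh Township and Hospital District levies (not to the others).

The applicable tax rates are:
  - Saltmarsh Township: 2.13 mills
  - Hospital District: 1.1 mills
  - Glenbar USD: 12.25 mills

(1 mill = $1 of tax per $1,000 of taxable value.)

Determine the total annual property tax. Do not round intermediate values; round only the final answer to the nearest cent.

$4,783.20

Assessed value = $1,593,605 × 0.21 = $334,657.05
Saltmarsh Township: ($334,657.05 − $123,000) × 0.00213 = $211,657.05 × 0.00213 = $450.8295165
Hospital District: ($334,657.05 − $123,000) × 0.0011 = $211,657.05 × 0.0011 = $232.822755
Glenbar USD: $334,657.05 × 0.01225 = $4,099.5488625
Total = $4,783.201134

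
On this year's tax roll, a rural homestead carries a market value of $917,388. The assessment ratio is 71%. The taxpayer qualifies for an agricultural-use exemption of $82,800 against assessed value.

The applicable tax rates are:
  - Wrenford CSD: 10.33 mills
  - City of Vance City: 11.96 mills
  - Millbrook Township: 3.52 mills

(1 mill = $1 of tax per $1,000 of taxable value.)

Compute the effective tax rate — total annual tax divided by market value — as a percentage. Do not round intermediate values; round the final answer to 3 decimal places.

Assessed value = $917,388 × 0.71 = $651,345.48
Taxable value = $651,345.48 − $82,800 = $568,545.48
Wrenford CSD: $568,545.48 × 0.01033 = $5,873.0748084
City of Vance City: $568,545.48 × 0.01196 = $6,799.8039408
Millbrook Township: $568,545.48 × 0.00352 = $2,001.2800896
Total tax = $14,674.1588388
Effective rate = $14,674.1588388 ÷ $917,388 = 1.600% of market value

1.600%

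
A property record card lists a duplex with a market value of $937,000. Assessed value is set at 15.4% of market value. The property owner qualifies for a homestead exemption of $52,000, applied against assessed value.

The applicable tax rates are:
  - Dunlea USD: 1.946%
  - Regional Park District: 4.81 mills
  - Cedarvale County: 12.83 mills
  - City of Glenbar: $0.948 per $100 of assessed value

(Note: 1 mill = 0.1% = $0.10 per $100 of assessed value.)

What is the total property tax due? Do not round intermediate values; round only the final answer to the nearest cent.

Assessed value = $937,000 × 0.154 = $144,298
Taxable value = $144,298 − $52,000 = $92,298
Dunlea USD: $92,298 × 0.01946 = $1,796.11908
Regional Park District: $92,298 × 0.00481 = $443.95338
Cedarvale County: $92,298 × 0.01283 = $1,184.18334
City of Glenbar: $92,298 × 0.00948 = $874.98504
Total = $4,299.24084

$4,299.24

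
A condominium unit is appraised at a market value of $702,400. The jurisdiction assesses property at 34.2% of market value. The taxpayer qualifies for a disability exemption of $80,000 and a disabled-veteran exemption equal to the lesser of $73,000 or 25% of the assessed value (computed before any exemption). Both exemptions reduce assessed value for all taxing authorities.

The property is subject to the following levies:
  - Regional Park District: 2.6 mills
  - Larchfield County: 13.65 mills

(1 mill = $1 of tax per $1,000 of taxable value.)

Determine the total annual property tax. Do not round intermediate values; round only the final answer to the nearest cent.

$1,627.69

Assessed value = $702,400 × 0.342 = $240,220.8
Disabled-veteran exemption = min($73,000, 25% × $240,220.8) = min($73,000, $60,055.2) = $60,055.2 (percentage binds)
Taxable value = $240,220.8 − $80,000 − $60,055.2 = $100,165.6
Regional Park District: $100,165.6 × 0.0026 = $260.43056
Larchfield County: $100,165.6 × 0.01365 = $1,367.26044
Total = $1,627.691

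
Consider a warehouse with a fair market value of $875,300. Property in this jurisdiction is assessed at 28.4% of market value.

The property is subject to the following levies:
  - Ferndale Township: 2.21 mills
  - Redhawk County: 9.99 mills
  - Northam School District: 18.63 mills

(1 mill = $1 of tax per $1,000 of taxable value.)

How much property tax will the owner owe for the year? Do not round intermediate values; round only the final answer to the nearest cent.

$7,663.88

Assessed value = $875,300 × 0.284 = $248,585.2
Ferndale Township: $248,585.2 × 0.00221 = $549.373292
Redhawk County: $248,585.2 × 0.00999 = $2,483.366148
Northam School District: $248,585.2 × 0.01863 = $4,631.142276
Total = $549.373292 + $2,483.366148 + $4,631.142276 = $7,663.881716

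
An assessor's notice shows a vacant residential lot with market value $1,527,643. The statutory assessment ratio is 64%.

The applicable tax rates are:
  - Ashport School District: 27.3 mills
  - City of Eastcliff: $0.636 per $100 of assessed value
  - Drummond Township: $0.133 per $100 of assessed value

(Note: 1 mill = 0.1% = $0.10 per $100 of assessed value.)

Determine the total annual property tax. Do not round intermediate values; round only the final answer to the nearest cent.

Assessed value = $1,527,643 × 0.64 = $977,691.52
Ashport School District: $977,691.52 × 0.0273 = $26,690.978496
City of Eastcliff: $977,691.52 × 0.00636 = $6,218.1180672
Drummond Township: $977,691.52 × 0.00133 = $1,300.3297216
Total = $34,209.4262848

$34,209.43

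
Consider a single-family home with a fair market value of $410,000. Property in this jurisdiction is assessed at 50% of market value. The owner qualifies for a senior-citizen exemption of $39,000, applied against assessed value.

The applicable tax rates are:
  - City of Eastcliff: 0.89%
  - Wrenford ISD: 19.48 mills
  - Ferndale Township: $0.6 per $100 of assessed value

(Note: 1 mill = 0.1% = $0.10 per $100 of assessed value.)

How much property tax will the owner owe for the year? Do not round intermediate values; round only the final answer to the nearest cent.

Assessed value = $410,000 × 0.5 = $205,000
Taxable value = $205,000 − $39,000 = $166,000
City of Eastcliff: $166,000 × 0.0089 = $1,477.4
Wrenford ISD: $166,000 × 0.01948 = $3,233.68
Ferndale Township: $166,000 × 0.006 = $996
Total = $5,707.08

$5,707.08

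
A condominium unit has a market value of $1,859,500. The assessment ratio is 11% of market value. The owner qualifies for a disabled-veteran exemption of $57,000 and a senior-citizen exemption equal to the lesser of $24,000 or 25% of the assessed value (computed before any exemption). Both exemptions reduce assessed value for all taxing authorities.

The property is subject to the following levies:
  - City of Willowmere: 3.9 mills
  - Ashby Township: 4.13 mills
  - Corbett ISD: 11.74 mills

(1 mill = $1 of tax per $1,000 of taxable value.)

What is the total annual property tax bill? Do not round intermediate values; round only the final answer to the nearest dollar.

Assessed value = $1,859,500 × 0.11 = $204,545
Senior-citizen exemption = min($24,000, 25% × $204,545) = min($24,000, $51,136.25) = $24,000 (dollar cap binds)
Taxable value = $204,545 − $57,000 − $24,000 = $123,545
City of Willowmere: $123,545 × 0.0039 = $481.8255
Ashby Township: $123,545 × 0.00413 = $510.24085
Corbett ISD: $123,545 × 0.01174 = $1,450.4183
Total = $2,442.48465

$2,442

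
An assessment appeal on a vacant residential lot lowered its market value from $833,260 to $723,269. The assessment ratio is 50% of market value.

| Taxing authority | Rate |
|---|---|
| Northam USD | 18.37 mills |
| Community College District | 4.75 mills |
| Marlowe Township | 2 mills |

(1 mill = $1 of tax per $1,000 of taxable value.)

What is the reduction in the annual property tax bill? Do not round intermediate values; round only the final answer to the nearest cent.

Old assessed value = $833,260 × 0.5 = $416,630
New assessed value = $723,269 × 0.5 = $361,634.5
Combined rate = 0.01837 + 0.00475 + 0.002 = 0.02512
Old tax = $416,630 × 0.02512 = $10,465.7456
New tax = $361,634.5 × 0.02512 = $9,084.25864
Reduction = $10,465.7456 − $9,084.25864 = $1,381.48696

$1,381.49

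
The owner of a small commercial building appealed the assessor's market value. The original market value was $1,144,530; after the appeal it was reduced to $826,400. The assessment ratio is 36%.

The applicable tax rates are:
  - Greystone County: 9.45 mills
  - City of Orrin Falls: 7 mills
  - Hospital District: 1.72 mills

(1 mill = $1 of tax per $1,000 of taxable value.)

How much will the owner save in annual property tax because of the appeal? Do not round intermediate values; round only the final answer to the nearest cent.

$2,080.95

Old assessed value = $1,144,530 × 0.36 = $412,030.8
New assessed value = $826,400 × 0.36 = $297,504
Combined rate = 0.00945 + 0.007 + 0.00172 = 0.01817
Old tax = $412,030.8 × 0.01817 = $7,486.599636
New tax = $297,504 × 0.01817 = $5,405.64768
Reduction = $7,486.599636 − $5,405.64768 = $2,080.951956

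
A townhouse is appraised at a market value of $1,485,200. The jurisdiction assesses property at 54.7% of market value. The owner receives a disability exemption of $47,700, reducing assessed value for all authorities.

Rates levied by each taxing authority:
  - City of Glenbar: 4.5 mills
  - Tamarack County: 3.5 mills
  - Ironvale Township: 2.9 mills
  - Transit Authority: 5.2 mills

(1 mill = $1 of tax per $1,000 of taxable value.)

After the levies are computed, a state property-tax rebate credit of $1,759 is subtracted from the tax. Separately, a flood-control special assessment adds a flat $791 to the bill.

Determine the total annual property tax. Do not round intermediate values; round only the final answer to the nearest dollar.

$11,344

Assessed value = $1,485,200 × 0.547 = $812,404.4
Taxable value = $812,404.4 − $47,700 = $764,704.4
City of Glenbar: $764,704.4 × 0.0045 = $3,441.1698
Tamarack County: $764,704.4 × 0.0035 = $2,676.4654
Ironvale Township: $764,704.4 × 0.0029 = $2,217.64276
Transit Authority: $764,704.4 × 0.0052 = $3,976.46288
Levies subtotal = $12,311.74084
After credit = $12,311.74084 − $1,759 = $10,552.74084
Total = $10,552.74084 + $791 = $11,343.74084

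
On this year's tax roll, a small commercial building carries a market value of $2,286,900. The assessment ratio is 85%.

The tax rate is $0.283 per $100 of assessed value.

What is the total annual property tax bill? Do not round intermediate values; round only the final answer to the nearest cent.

$5,501.14

Assessed value = $2,286,900 × 0.85 = $1,943,865
Tax = $1,943,865 × 0.00283 = $5,501.13795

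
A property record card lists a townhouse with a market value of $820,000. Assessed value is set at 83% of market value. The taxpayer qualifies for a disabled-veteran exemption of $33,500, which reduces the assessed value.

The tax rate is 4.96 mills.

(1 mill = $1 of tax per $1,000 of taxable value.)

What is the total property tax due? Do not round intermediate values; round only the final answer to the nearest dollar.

$3,210

Assessed value = $820,000 × 0.83 = $680,600
Taxable value = $680,600 − $33,500 = $647,100
Tax = $647,100 × 0.00496 = $3,209.616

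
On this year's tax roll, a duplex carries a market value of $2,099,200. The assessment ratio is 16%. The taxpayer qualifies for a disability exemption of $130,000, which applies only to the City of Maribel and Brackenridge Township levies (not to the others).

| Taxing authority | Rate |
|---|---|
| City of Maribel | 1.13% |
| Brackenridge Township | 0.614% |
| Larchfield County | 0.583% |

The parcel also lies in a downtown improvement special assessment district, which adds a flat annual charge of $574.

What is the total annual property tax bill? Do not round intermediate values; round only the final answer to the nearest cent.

Assessed value = $2,099,200 × 0.16 = $335,872
City of Maribel: ($335,872 − $130,000) × 0.0113 = $205,872 × 0.0113 = $2,326.3536
Brackenridge Township: ($335,872 − $130,000) × 0.00614 = $205,872 × 0.00614 = $1,264.05408
Larchfield County: $335,872 × 0.00583 = $1,958.13376
Levies subtotal = $5,548.54144
Total = $5,548.54144 + $574 = $6,122.54144

$6,122.54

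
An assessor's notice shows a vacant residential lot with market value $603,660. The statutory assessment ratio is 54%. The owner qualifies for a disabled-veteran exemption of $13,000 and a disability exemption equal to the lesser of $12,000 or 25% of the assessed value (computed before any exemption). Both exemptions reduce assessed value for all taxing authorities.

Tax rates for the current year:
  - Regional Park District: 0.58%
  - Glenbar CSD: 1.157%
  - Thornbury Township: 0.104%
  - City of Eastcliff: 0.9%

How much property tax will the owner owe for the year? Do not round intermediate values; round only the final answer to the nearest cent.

Assessed value = $603,660 × 0.54 = $325,976.4
Disability exemption = min($12,000, 25% × $325,976.4) = min($12,000, $81,494.1) = $12,000 (dollar cap binds)
Taxable value = $325,976.4 − $13,000 − $12,000 = $300,976.4
Regional Park District: $300,976.4 × 0.0058 = $1,745.66312
Glenbar CSD: $300,976.4 × 0.01157 = $3,482.296948
Thornbury Township: $300,976.4 × 0.00104 = $313.015456
City of Eastcliff: $300,976.4 × 0.009 = $2,708.7876
Total = $8,249.763124

$8,249.76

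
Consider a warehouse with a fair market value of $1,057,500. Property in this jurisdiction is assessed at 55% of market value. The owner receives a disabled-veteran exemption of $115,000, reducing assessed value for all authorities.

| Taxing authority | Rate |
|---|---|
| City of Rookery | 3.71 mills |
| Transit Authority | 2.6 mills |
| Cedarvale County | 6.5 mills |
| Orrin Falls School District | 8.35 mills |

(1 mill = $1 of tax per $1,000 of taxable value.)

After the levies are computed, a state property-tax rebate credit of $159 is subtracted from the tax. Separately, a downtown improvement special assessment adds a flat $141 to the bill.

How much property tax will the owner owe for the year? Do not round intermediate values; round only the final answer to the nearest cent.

Assessed value = $1,057,500 × 0.55 = $581,625
Taxable value = $581,625 − $115,000 = $466,625
City of Rookery: $466,625 × 0.00371 = $1,731.17875
Transit Authority: $466,625 × 0.0026 = $1,213.225
Cedarvale County: $466,625 × 0.0065 = $3,033.0625
Orrin Falls School District: $466,625 × 0.00835 = $3,896.31875
Levies subtotal = $9,873.785
After credit = $9,873.785 − $159 = $9,714.785
Total = $9,714.785 + $141 = $9,855.785

$9,855.79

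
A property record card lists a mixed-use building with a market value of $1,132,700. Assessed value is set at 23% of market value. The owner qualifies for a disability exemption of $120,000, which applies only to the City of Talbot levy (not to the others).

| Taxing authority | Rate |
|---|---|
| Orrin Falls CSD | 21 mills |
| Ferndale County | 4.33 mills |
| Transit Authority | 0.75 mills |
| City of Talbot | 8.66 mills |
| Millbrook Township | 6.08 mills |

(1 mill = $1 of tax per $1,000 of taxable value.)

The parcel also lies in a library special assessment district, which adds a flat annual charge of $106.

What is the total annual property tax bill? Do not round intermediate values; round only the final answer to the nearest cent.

Assessed value = $1,132,700 × 0.23 = $260,521
Orrin Falls CSD: $260,521 × 0.021 = $5,470.941
Ferndale County: $260,521 × 0.00433 = $1,128.05593
Transit Authority: $260,521 × 0.00075 = $195.39075
City of Talbot: ($260,521 − $120,000) × 0.00866 = $140,521 × 0.00866 = $1,216.91186
Millbrook Township: $260,521 × 0.00608 = $1,583.96768
Levies subtotal = $9,595.26722
Total = $9,595.26722 + $106 = $9,701.26722

$9,701.27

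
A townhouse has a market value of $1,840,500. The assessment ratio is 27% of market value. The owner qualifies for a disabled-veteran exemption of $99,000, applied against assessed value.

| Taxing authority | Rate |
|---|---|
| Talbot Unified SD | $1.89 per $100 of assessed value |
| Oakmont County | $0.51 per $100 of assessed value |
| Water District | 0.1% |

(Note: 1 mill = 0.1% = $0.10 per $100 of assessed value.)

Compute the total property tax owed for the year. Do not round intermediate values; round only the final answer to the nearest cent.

Assessed value = $1,840,500 × 0.27 = $496,935
Taxable value = $496,935 − $99,000 = $397,935
Talbot Unified SD: $397,935 × 0.0189 = $7,520.9715
Oakmont County: $397,935 × 0.0051 = $2,029.4685
Water District: $397,935 × 0.001 = $397.935
Total = $9,948.375

$9,948.38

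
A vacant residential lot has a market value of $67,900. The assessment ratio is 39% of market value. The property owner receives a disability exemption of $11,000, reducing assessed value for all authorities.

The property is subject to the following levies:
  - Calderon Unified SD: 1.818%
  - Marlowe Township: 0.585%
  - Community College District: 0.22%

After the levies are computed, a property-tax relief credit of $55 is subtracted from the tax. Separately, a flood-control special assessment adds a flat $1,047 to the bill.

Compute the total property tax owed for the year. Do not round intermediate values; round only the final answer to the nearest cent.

$1,398.07

Assessed value = $67,900 × 0.39 = $26,481
Taxable value = $26,481 − $11,000 = $15,481
Calderon Unified SD: $15,481 × 0.01818 = $281.44458
Marlowe Township: $15,481 × 0.00585 = $90.56385
Community College District: $15,481 × 0.0022 = $34.0582
Levies subtotal = $406.06663
After credit = $406.06663 − $55 = $351.06663
Total = $351.06663 + $1,047 = $1,398.06663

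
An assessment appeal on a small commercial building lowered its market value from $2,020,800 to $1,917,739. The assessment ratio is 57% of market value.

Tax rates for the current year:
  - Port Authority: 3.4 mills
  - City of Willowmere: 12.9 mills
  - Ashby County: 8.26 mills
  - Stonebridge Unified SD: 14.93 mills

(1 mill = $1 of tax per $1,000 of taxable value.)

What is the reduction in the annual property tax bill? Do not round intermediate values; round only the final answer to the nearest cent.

Old assessed value = $2,020,800 × 0.57 = $1,151,856
New assessed value = $1,917,739 × 0.57 = $1,093,111.23
Combined rate = 0.0034 + 0.0129 + 0.00826 + 0.01493 = 0.03949
Old tax = $1,151,856 × 0.03949 = $45,486.79344
New tax = $1,093,111.23 × 0.03949 = $43,166.9624727
Reduction = $45,486.79344 − $43,166.9624727 = $2,319.8309673

$2,319.83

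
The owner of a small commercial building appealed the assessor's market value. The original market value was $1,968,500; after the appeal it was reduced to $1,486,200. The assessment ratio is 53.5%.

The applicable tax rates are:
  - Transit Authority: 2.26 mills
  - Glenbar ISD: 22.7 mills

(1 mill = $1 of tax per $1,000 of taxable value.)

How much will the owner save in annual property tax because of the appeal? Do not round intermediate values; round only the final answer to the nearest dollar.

$6,440

Old assessed value = $1,968,500 × 0.535 = $1,053,147.5
New assessed value = $1,486,200 × 0.535 = $795,117
Combined rate = 0.00226 + 0.0227 = 0.02496
Old tax = $1,053,147.5 × 0.02496 = $26,286.5616
New tax = $795,117 × 0.02496 = $19,846.12032
Reduction = $26,286.5616 − $19,846.12032 = $6,440.44128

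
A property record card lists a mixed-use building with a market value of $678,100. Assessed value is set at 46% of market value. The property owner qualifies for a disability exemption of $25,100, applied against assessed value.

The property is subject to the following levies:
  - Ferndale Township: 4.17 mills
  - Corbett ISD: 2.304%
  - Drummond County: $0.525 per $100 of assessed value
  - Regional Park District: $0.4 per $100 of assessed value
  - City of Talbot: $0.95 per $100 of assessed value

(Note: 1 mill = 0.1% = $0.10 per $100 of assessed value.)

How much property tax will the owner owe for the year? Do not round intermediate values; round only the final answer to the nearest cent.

Assessed value = $678,100 × 0.46 = $311,926
Taxable value = $311,926 − $25,100 = $286,826
Ferndale Township: $286,826 × 0.00417 = $1,196.06442
Corbett ISD: $286,826 × 0.02304 = $6,608.47104
Drummond County: $286,826 × 0.00525 = $1,505.8365
Regional Park District: $286,826 × 0.004 = $1,147.304
City of Talbot: $286,826 × 0.0095 = $2,724.847
Total = $13,182.52296

$13,182.52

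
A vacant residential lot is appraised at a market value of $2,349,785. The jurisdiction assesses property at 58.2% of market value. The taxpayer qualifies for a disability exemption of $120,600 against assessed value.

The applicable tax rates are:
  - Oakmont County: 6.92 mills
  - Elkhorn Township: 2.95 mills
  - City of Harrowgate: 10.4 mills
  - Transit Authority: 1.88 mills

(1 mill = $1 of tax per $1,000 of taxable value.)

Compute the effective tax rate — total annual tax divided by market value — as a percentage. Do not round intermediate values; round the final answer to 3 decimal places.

Assessed value = $2,349,785 × 0.582 = $1,367,574.87
Taxable value = $1,367,574.87 − $120,600 = $1,246,974.87
Oakmont County: $1,246,974.87 × 0.00692 = $8,629.0661004
Elkhorn Township: $1,246,974.87 × 0.00295 = $3,678.5758665
City of Harrowgate: $1,246,974.87 × 0.0104 = $12,968.538648
Transit Authority: $1,246,974.87 × 0.00188 = $2,344.3127556
Total tax = $27,620.4933705
Effective rate = $27,620.4933705 ÷ $2,349,785 = 1.175% of market value

1.175%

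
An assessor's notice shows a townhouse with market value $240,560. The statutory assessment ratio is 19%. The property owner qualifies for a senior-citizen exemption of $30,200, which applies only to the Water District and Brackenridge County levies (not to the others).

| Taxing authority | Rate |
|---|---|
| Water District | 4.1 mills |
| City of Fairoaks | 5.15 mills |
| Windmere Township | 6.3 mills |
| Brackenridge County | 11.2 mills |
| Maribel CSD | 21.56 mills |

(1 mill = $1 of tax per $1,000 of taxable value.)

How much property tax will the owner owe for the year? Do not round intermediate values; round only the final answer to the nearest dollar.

$1,746

Assessed value = $240,560 × 0.19 = $45,706.4
Water District: ($45,706.4 − $30,200) × 0.0041 = $15,506.4 × 0.0041 = $63.57624
City of Fairoaks: $45,706.4 × 0.00515 = $235.38796
Windmere Township: $45,706.4 × 0.0063 = $287.95032
Brackenridge County: ($45,706.4 − $30,200) × 0.0112 = $15,506.4 × 0.0112 = $173.67168
Maribel CSD: $45,706.4 × 0.02156 = $985.429984
Total = $1,746.016184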